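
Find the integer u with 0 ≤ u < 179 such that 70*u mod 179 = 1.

179 = 2·70 + 39
70 = 1·39 + 31
39 = 1·31 + 8
31 = 3·8 + 7
8 = 1·7 + 1
7 = 7·1 + 0
gcd(70, 179) = 1, so the inverse exists.
Back-substitute for 1:
1 = 1·8 − 1·7
  = −1·31 + 4·8
  = 4·39 − 5·31
  = −5·70 + 9·39
  = 9·179 − 23·70
So 70⁻¹ ≡ −23 ≡ 156 (mod 179).

156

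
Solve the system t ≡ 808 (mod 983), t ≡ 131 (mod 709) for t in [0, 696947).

229847

983⁻¹ mod 709: 983×251 ≡ 1 (mod 709), so 983⁻¹ ≡ 251.
t = 808 + 983×((131 − 808)×251 mod 709) = 808 + 983×233 = 229847.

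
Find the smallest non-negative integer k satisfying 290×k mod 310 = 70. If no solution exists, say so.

12

gcd(290, 310) = 10, and 10 | 70, so solutions exist.
Divide through by 10: 29×k ≡ 7 (mod 31).
29⁻¹ ≡ 15 (mod 31).
k ≡ 15×7 ≡ 12 (mod 31).
The smallest non-negative solution is k = 12.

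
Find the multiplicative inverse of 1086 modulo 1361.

1069

1361 = 1·1086 + 275
1086 = 3·275 + 261
275 = 1·261 + 14
261 = 18·14 + 9
14 = 1·9 + 5
9 = 1·5 + 4
5 = 1·4 + 1
4 = 4·1 + 0
gcd(1086, 1361) = 1, so the inverse exists.
Back-substitute for 1:
1 = 1·5 − 1·4
  = −1·9 + 2·5
  = 2·14 − 3·9
  = −3·261 + 56·14
  = 56·275 − 59·261
  = −59·1086 + 233·275
  = 233·1361 − 292·1086
So 1086⁻¹ ≡ −292 ≡ 1069 (mod 1361).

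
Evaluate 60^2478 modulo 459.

378

2478 in binary is 100110101110, i.e. 2478 = 2048 + 256 + 128 + 32 + 8 + 4 + 2.
60^1 ≡ 60 (mod 459)
60^2 ≡ 60^2 = 3600 ≡ 387 (mod 459)
60^4 ≡ 387^2 = 149769 ≡ 135 (mod 459)
60^8 ≡ 135^2 = 18225 ≡ 324 (mod 459)
60^16 ≡ 324^2 = 104976 ≡ 324 (mod 459)
60^32 ≡ 324^2 = 104976 ≡ 324 (mod 459)
60^64 ≡ 324^2 = 104976 ≡ 324 (mod 459)
60^128 ≡ 324^2 = 104976 ≡ 324 (mod 459)
60^256 ≡ 324^2 = 104976 ≡ 324 (mod 459)
60^512 ≡ 324^2 = 104976 ≡ 324 (mod 459)
60^1024 ≡ 324^2 = 104976 ≡ 324 (mod 459)
60^2048 ≡ 324^2 = 104976 ≡ 324 (mod 459)
60^2478 = 60^2048 * 60^256 * 60^128 * 60^32 * 60^8 * 60^4 * 60^2 ≡ 324 * 324 * 324 * 324 * 324 * 135 * 387 (mod 459).
Accumulate the product:
324 * 324 = 104976 ≡ 324
324 * 324 = 104976 ≡ 324
324 * 324 = 104976 ≡ 324
324 * 324 = 104976 ≡ 324
324 * 135 = 43740 ≡ 135
135 * 387 = 52245 ≡ 378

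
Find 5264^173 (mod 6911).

5264^1 ≡ 5264 (mod 6911)
5264^2 ≡ 5264^2 = 27709696 ≡ 3497 (mod 6911)
5264^4 ≡ 3497^2 = 12229009 ≡ 3450 (mod 6911)
5264^8 ≡ 3450^2 = 11902500 ≡ 1758 (mod 6911)
5264^16 ≡ 1758^2 = 3090564 ≡ 1347 (mod 6911)
5264^32 ≡ 1347^2 = 1814409 ≡ 3727 (mod 6911)
5264^64 ≡ 3727^2 = 13890529 ≡ 6330 (mod 6911)
5264^128 ≡ 6330^2 = 40068900 ≡ 5833 (mod 6911)
5264^173 = 5264^128 · 5264^32 · 5264^8 · 5264^4 · 5264^1 ≡ 5833 · 3727 · 1758 · 3450 · 5264 (mod 6911).
Accumulate the product:
5833 · 3727 = 21739591 ≡ 4496
4496 · 1758 = 7903968 ≡ 4695
4695 · 3450 = 16197750 ≡ 5277
5277 · 5264 = 27778128 ≡ 2819

2819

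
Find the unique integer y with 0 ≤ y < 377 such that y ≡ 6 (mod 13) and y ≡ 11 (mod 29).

214

13⁻¹ mod 29: 13·9 ≡ 1 (mod 29), so 13⁻¹ ≡ 9.
y = 6 + 13·((11 − 6)·9 mod 29) = 6 + 13·16 = 214.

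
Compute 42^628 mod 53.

By square-and-multiply:
628 in binary is 1001110100, i.e. 628 = 512 + 64 + 32 + 16 + 4.
42^1 ≡ 42 (mod 53)
42^2 ≡ 42^2 = 1764 ≡ 15 (mod 53)
42^4 ≡ 15^2 = 225 ≡ 13 (mod 53)
42^8 ≡ 13^2 = 169 ≡ 10 (mod 53)
42^16 ≡ 10^2 = 100 ≡ 47 (mod 53)
42^32 ≡ 47^2 = 2209 ≡ 36 (mod 53)
42^64 ≡ 36^2 = 1296 ≡ 24 (mod 53)
42^128 ≡ 24^2 = 576 ≡ 46 (mod 53)
42^256 ≡ 46^2 = 2116 ≡ 49 (mod 53)
42^512 ≡ 49^2 = 2401 ≡ 16 (mod 53)
42^628 = 42^512 * 42^64 * 42^32 * 42^16 * 42^4 ≡ 16 * 24 * 36 * 47 * 13 (mod 53).
Accumulate the product:
16 * 24 = 384 ≡ 13
13 * 36 = 468 ≡ 44
44 * 47 = 2068 ≡ 1
1 * 13 = 13

13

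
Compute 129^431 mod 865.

44

By square-and-multiply:
129^1 ≡ 129 (mod 865)
129^2 ≡ 129^2 = 16641 ≡ 206 (mod 865)
129^4 ≡ 206^2 = 42436 ≡ 51 (mod 865)
129^8 ≡ 51^2 = 2601 ≡ 6 (mod 865)
129^16 ≡ 6^2 = 36 (mod 865)
129^32 ≡ 36^2 = 1296 ≡ 431 (mod 865)
129^64 ≡ 431^2 = 185761 ≡ 651 (mod 865)
129^128 ≡ 651^2 = 423801 ≡ 816 (mod 865)
129^256 ≡ 816^2 = 665856 ≡ 671 (mod 865)
129^431 = 129^256 × 129^128 × 129^32 × 129^8 × 129^4 × 129^2 × 129^1 ≡ 671 × 816 × 431 × 6 × 51 × 206 × 129 (mod 865).
Accumulate the product:
671 × 816 = 547536 ≡ 856
856 × 431 = 368936 ≡ 446
446 × 6 = 2676 ≡ 81
81 × 51 = 4131 ≡ 671
671 × 206 = 138226 ≡ 691
691 × 129 = 89139 ≡ 44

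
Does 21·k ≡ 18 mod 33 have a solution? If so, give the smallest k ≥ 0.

4

gcd(21, 33) = 3, and 3 | 18, so solutions exist.
Divide through by 3: 7·k ≡ 6 mod 11.
7⁻¹ ≡ 8 (mod 11).
k ≡ 8·6 ≡ 4 (mod 11).
The smallest non-negative solution is k = 4.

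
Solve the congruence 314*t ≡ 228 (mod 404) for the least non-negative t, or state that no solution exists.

186

gcd(314, 404) = 2, and 2 | 228, so solutions exist.
Divide through by 2: 157*t ≡ 114 (mod 202).
157⁻¹ ≡ 193 (mod 202).
t ≡ 193*114 ≡ 186 (mod 202).
The smallest non-negative solution is t = 186.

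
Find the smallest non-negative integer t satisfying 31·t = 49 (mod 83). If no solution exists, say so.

gcd(31, 83) = 1, so a unique solution mod 83 exists.
31⁻¹ ≡ 75 (mod 83).
t ≡ 75·49 ≡ 23 (mod 83).

23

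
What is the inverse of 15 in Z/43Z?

23

43 = 2×15 + 13
15 = 1×13 + 2
13 = 6×2 + 1
2 = 2×1 + 0
gcd(15, 43) = 1, so the inverse exists.
Back-substitute for 1:
1 = 1×13 − 6×2
  = −6×15 + 7×13
  = 7×43 − 20×15
So 15⁻¹ ≡ −20 ≡ 23 (mod 43).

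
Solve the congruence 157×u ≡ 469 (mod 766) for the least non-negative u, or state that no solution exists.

325

gcd(157, 766) = 1, so a unique solution mod 766 exists.
157⁻¹ ≡ 605 (mod 766).
u ≡ 605×469 ≡ 325 (mod 766).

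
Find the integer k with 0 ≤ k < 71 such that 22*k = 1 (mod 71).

71 = 3*22 + 5
22 = 4*5 + 2
5 = 2*2 + 1
2 = 2*1 + 0
gcd(22, 71) = 1, so the inverse exists.
Bézout: 1 = 9*71 − 29*22.
So 22⁻¹ ≡ −29 ≡ 42 (mod 71).

42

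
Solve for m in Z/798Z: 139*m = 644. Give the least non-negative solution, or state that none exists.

gcd(139, 798) = 1, so a unique solution mod 798 exists.
139⁻¹ ≡ 643 (mod 798).
m ≡ 643*644 ≡ 728 (mod 798).

728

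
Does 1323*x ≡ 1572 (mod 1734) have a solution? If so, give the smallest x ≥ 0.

224

gcd(1323, 1734) = 3, and 3 | 1572, so solutions exist.
Divide through by 3: 441*x ≡ 524 (mod 578).
441⁻¹ ≡ 135 (mod 578).
x ≡ 135*524 ≡ 224 (mod 578).
The smallest non-negative solution is x = 224.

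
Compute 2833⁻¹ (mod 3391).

3391 = 1×2833 + 558
2833 = 5×558 + 43
558 = 12×43 + 42
43 = 1×42 + 1
42 = 42×1 + 0
gcd(2833, 3391) = 1, so the inverse exists.
Bézout: 1 = −66×3391 + 79×2833.
So 2833⁻¹ ≡ 79 (mod 3391).

79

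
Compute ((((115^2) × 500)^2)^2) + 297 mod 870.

(115)^2 ≡ 175 (mod 870)
175 × 500 = 87500 ≡ 500 (mod 870)
(500)^2 ≡ 310 (mod 870)
(310)^2 ≡ 400 (mod 870)
400 + 297 = 697

697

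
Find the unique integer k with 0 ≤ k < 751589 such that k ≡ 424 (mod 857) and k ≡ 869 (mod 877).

169253

857⁻¹ mod 877: 857·570 ≡ 1 (mod 877), so 857⁻¹ ≡ 570.
k = 424 + 857·((869 − 424)·570 mod 877) = 424 + 857·197 = 169253.
Check: 169253 mod 857 = 424, 169253 mod 877 = 869. ✓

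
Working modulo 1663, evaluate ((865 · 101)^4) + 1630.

865 · 101 = 87365 ≡ 889 (mod 1663)
(889)^4 ≡ 494 (mod 1663)
494 + 1630 = 2124 ≡ 461 (mod 1663)

461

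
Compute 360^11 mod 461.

Compute successive squares:
360^1 ≡ 360 (mod 461)
360^2 ≡ 360^2 = 129600 ≡ 59 (mod 461)
360^4 ≡ 59^2 = 3481 ≡ 254 (mod 461)
360^8 ≡ 254^2 = 64516 ≡ 437 (mod 461)
360^11 = 360^8 × 360^2 × 360^1 ≡ 437 × 59 × 360 (mod 461).
Accumulate the product:
437 × 59 = 25783 ≡ 428
428 × 360 = 154080 ≡ 106

106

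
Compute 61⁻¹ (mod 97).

97 = 1*61 + 36
61 = 1*36 + 25
36 = 1*25 + 11
25 = 2*11 + 3
11 = 3*3 + 2
3 = 1*2 + 1
2 = 2*1 + 0
gcd(61, 97) = 1, so the inverse exists.
Bézout: 1 = −22*97 + 35*61.
So 61⁻¹ ≡ 35 (mod 97).

35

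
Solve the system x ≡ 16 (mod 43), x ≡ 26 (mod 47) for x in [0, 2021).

919

43⁻¹ mod 47: 43·35 ≡ 1 (mod 47), so 43⁻¹ ≡ 35.
x = 16 + 43·((26 − 16)·35 mod 47) = 16 + 43·21 = 919.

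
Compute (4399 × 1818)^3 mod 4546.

4399 × 1818 = 7997382 ≡ 968 (mod 4546)
(968)^3 ≡ 3128 (mod 4546)

3128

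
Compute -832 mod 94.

14

-832 = -9·94 + 14, so -832 ≡ 14 (mod 94).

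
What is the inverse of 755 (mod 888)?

227

888 = 1*755 + 133
755 = 5*133 + 90
133 = 1*90 + 43
90 = 2*43 + 4
43 = 10*4 + 3
4 = 1*3 + 1
3 = 3*1 + 0
gcd(755, 888) = 1, so the inverse exists.
Bézout: 1 = −193*888 + 227*755.
So 755⁻¹ ≡ 227 (mod 888).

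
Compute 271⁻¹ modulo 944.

735

944 = 3×271 + 131
271 = 2×131 + 9
131 = 14×9 + 5
9 = 1×5 + 4
5 = 1×4 + 1
4 = 4×1 + 0
gcd(271, 944) = 1, so the inverse exists.
Bézout: 1 = 60×944 − 209×271.
So 271⁻¹ ≡ −209 ≡ 735 (mod 944).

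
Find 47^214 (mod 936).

25

Compute successive squares:
214 in binary is 11010110, i.e. 214 = 128 + 64 + 16 + 4 + 2.
47^1 ≡ 47 (mod 936)
47^2 ≡ 47^2 = 2209 ≡ 337 (mod 936)
47^4 ≡ 337^2 = 113569 ≡ 313 (mod 936)
47^8 ≡ 313^2 = 97969 ≡ 625 (mod 936)
47^16 ≡ 625^2 = 390625 ≡ 313 (mod 936)
47^32 ≡ 313^2 = 97969 ≡ 625 (mod 936)
47^64 ≡ 625^2 = 390625 ≡ 313 (mod 936)
47^128 ≡ 313^2 = 97969 ≡ 625 (mod 936)
47^214 = 47^128 · 47^64 · 47^16 · 47^4 · 47^2 ≡ 625 · 313 · 313 · 313 · 337 (mod 936).
Accumulate the product:
625 · 313 = 195625 ≡ 1
1 · 313 = 313
313 · 313 = 97969 ≡ 625
625 · 337 = 210625 ≡ 25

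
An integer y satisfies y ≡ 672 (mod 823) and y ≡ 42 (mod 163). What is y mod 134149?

823⁻¹ mod 163: 823·102 ≡ 1 (mod 163), so 823⁻¹ ≡ 102.
y = 672 + 823·((42 − 672)·102 mod 163) = 672 + 823·125 = 103547.
Check: 103547 mod 823 = 672, 103547 mod 163 = 42. ✓

103547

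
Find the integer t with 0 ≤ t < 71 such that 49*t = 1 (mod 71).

71 = 1×49 + 22
49 = 2×22 + 5
22 = 4×5 + 2
5 = 2×2 + 1
2 = 2×1 + 0
gcd(49, 71) = 1, so the inverse exists.
Back-substitute for 1:
1 = 1×5 − 2×2
  = −2×22 + 9×5
  = 9×49 − 20×22
  = −20×71 + 29×49
So 49⁻¹ ≡ 29 (mod 71).

29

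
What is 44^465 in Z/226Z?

465 in binary is 111010001, i.e. 465 = 256 + 128 + 64 + 16 + 1.
44^1 ≡ 44 (mod 226)
44^2 ≡ 44^2 = 1936 ≡ 128 (mod 226)
44^4 ≡ 128^2 = 16384 ≡ 112 (mod 226)
44^8 ≡ 112^2 = 12544 ≡ 114 (mod 226)
44^16 ≡ 114^2 = 12996 ≡ 114 (mod 226)
44^32 ≡ 114^2 = 12996 ≡ 114 (mod 226)
44^64 ≡ 114^2 = 12996 ≡ 114 (mod 226)
44^128 ≡ 114^2 = 12996 ≡ 114 (mod 226)
44^256 ≡ 114^2 = 12996 ≡ 114 (mod 226)
44^465 = 44^256 · 44^128 · 44^64 · 44^16 · 44^1 ≡ 114 · 114 · 114 · 114 · 44 (mod 226).
Accumulate the product:
114 · 114 = 12996 ≡ 114
114 · 114 = 12996 ≡ 114
114 · 114 = 12996 ≡ 114
114 · 44 = 5016 ≡ 44

44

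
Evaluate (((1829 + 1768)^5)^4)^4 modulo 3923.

1829 + 1768 = 3597
(3597)^5 ≡ 1429 (mod 3923)
(1429)^4 ≡ 3492 (mod 3923)
(3492)^4 ≡ 1745 (mod 3923)

1745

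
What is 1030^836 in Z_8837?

6539

836 in binary is 1101000100, i.e. 836 = 512 + 256 + 64 + 4.
1030^1 ≡ 1030 (mod 8837)
1030^2 ≡ 1030^2 = 1060900 ≡ 460 (mod 8837)
1030^4 ≡ 460^2 = 211600 ≡ 8349 (mod 8837)
1030^8 ≡ 8349^2 = 69705801 ≡ 8382 (mod 8837)
1030^16 ≡ 8382^2 = 70257924 ≡ 3774 (mod 8837)
1030^32 ≡ 3774^2 = 14243076 ≡ 6669 (mod 8837)
1030^64 ≡ 6669^2 = 44475561 ≡ 7777 (mod 8837)
1030^128 ≡ 7777^2 = 60481729 ≡ 1301 (mod 8837)
1030^256 ≡ 1301^2 = 1692601 ≡ 4734 (mod 8837)
1030^512 ≡ 4734^2 = 22410756 ≡ 124 (mod 8837)
1030^836 = 1030^512 * 1030^256 * 1030^64 * 1030^4 ≡ 124 * 4734 * 7777 * 8349 (mod 8837).
Accumulate the product:
124 * 4734 = 587016 ≡ 3774
3774 * 7777 = 29350398 ≡ 2721
2721 * 8349 = 22717629 ≡ 6539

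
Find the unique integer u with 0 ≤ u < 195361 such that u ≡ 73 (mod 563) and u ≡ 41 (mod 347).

563⁻¹ mod 347: 563*98 ≡ 1 (mod 347), so 563⁻¹ ≡ 98.
u = 73 + 563*((41 − 73)*98 mod 347) = 73 + 563*334 = 188115.
Check: 188115 mod 563 = 73, 188115 mod 347 = 41. ✓

188115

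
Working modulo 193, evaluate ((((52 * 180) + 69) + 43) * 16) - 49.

191

52 * 180 = 9360 ≡ 96 (mod 193)
96 + 69 = 165
165 + 43 = 208 ≡ 15 (mod 193)
15 * 16 = 240 ≡ 47 (mod 193)
47 - 49 = -2 ≡ 191 (mod 193)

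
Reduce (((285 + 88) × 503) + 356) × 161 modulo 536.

343

285 + 88 = 373
373 × 503 = 187619 ≡ 19 (mod 536)
19 + 356 = 375
375 × 161 = 60375 ≡ 343 (mod 536)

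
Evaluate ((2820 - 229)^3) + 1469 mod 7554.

2820 - 229 = 2591
(2591)^3 ≡ 6281 (mod 7554)
6281 + 1469 = 7750 ≡ 196 (mod 7554)

196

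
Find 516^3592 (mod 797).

By square-and-multiply:
516^1 ≡ 516 (mod 797)
516^2 ≡ 516^2 = 266256 ≡ 58 (mod 797)
516^4 ≡ 58^2 = 3364 ≡ 176 (mod 797)
516^8 ≡ 176^2 = 30976 ≡ 690 (mod 797)
516^16 ≡ 690^2 = 476100 ≡ 291 (mod 797)
516^32 ≡ 291^2 = 84681 ≡ 199 (mod 797)
516^64 ≡ 199^2 = 39601 ≡ 548 (mod 797)
516^128 ≡ 548^2 = 300304 ≡ 632 (mod 797)
516^256 ≡ 632^2 = 399424 ≡ 127 (mod 797)
516^512 ≡ 127^2 = 16129 ≡ 189 (mod 797)
516^1024 ≡ 189^2 = 35721 ≡ 653 (mod 797)
516^2048 ≡ 653^2 = 426409 ≡ 14 (mod 797)
516^3592 = 516^2048 · 516^1024 · 516^512 · 516^8 ≡ 14 · 653 · 189 · 690 (mod 797).
Accumulate the product:
14 · 653 = 9142 ≡ 375
375 · 189 = 70875 ≡ 739
739 · 690 = 509910 ≡ 627

627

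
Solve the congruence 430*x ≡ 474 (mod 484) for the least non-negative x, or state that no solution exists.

45

gcd(430, 484) = 2, and 2 | 474, so solutions exist.
Divide through by 2: 215*x ≡ 237 mod 242.
215⁻¹ ≡ 233 (mod 242).
x ≡ 233*237 ≡ 45 (mod 242).
The smallest non-negative solution is x = 45.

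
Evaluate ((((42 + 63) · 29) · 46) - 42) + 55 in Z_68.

3

42 + 63 = 105 ≡ 37 (mod 68)
37 · 29 = 1073 ≡ 53 (mod 68)
53 · 46 = 2438 ≡ 58 (mod 68)
58 - 42 = 16
16 + 55 = 71 ≡ 3 (mod 68)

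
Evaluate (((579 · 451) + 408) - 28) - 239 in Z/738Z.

579 · 451 = 261129 ≡ 615 (mod 738)
615 + 408 = 1023 ≡ 285 (mod 738)
285 - 28 = 257
257 - 239 = 18

18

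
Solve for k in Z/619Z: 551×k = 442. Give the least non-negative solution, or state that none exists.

303

gcd(551, 619) = 1, so a unique solution mod 619 exists.
551⁻¹ ≡ 355 (mod 619).
k ≡ 355×442 ≡ 303 (mod 619).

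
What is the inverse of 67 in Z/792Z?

By the extended Euclidean algorithm:
792 = 11*67 + 55
67 = 1*55 + 12
55 = 4*12 + 7
12 = 1*7 + 5
7 = 1*5 + 2
5 = 2*2 + 1
2 = 2*1 + 0
gcd(67, 792) = 1, so the inverse exists.
Back-substitute for 1:
1 = 1*5 − 2*2
  = −2*7 + 3*5
  = 3*12 − 5*7
  = −5*55 + 23*12
  = 23*67 − 28*55
  = −28*792 + 331*67
So 67⁻¹ ≡ 331 (mod 792).

331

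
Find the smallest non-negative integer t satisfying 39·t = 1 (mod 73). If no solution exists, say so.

15

gcd(39, 73) = 1, so a unique solution mod 73 exists.
39⁻¹ ≡ 15 (mod 73).
t ≡ 15·1 ≡ 15 (mod 73).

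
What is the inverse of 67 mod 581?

555

581 = 8×67 + 45
67 = 1×45 + 22
45 = 2×22 + 1
22 = 22×1 + 0
gcd(67, 581) = 1, so the inverse exists.
Bézout: 1 = 3×581 − 26×67.
So 67⁻¹ ≡ −26 ≡ 555 (mod 581).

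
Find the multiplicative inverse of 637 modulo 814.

814 = 1·637 + 177
637 = 3·177 + 106
177 = 1·106 + 71
106 = 1·71 + 35
71 = 2·35 + 1
35 = 35·1 + 0
gcd(637, 814) = 1, so the inverse exists.
Bézout: 1 = 18·814 − 23·637.
So 637⁻¹ ≡ −23 ≡ 791 (mod 814).

791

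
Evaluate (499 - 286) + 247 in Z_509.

499 - 286 = 213
213 + 247 = 460

460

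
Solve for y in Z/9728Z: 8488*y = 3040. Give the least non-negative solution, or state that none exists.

gcd(8488, 9728) = 8, and 8 | 3040, so solutions exist.
Divide through by 8: 1061*y ≡ 380 mod 1216.
1061⁻¹ ≡ 557 (mod 1216).
y ≡ 557*380 ≡ 76 (mod 1216).
The smallest non-negative solution is y = 76.

76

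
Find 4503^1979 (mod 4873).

3116

Using repeated squaring:
1979 in binary is 11110111011, i.e. 1979 = 1024 + 512 + 256 + 128 + 32 + 16 + 8 + 2 + 1.
4503^1 ≡ 4503 (mod 4873)
4503^2 ≡ 4503^2 = 20277009 ≡ 456 (mod 4873)
4503^4 ≡ 456^2 = 207936 ≡ 3270 (mod 4873)
4503^8 ≡ 3270^2 = 10692900 ≡ 1538 (mod 4873)
4503^16 ≡ 1538^2 = 2365444 ≡ 2039 (mod 4873)
4503^32 ≡ 2039^2 = 4157521 ≡ 852 (mod 4873)
4503^64 ≡ 852^2 = 725904 ≡ 4700 (mod 4873)
4503^128 ≡ 4700^2 = 22090000 ≡ 691 (mod 4873)
4503^256 ≡ 691^2 = 477481 ≡ 4800 (mod 4873)
4503^512 ≡ 4800^2 = 23040000 ≡ 456 (mod 4873)
4503^1024 ≡ 456^2 = 207936 ≡ 3270 (mod 4873)
4503^1979 = 4503^1024 * 4503^512 * 4503^256 * 4503^128 * 4503^32 * 4503^16 * 4503^8 * 4503^2 * 4503^1 ≡ 3270 * 456 * 4800 * 691 * 852 * 2039 * 1538 * 456 * 4503 (mod 4873).
Accumulate the product:
3270 * 456 = 1491120 ≡ 4855
4855 * 4800 = 23304000 ≡ 1314
1314 * 691 = 907974 ≡ 1596
1596 * 852 = 1359792 ≡ 225
225 * 2039 = 458775 ≡ 713
713 * 1538 = 1096594 ≡ 169
169 * 456 = 77064 ≡ 3969
3969 * 4503 = 17872407 ≡ 3116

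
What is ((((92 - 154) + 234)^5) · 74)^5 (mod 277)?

93

92 - 154 = -62 ≡ 215 (mod 277)
215 + 234 = 449 ≡ 172 (mod 277)
(172)^5 ≡ 94 (mod 277)
94 · 74 = 6956 ≡ 31 (mod 277)
(31)^5 ≡ 93 (mod 277)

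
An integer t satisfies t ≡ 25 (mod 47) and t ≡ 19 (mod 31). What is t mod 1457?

918

47⁻¹ mod 31: 47×2 ≡ 1 (mod 31), so 47⁻¹ ≡ 2.
t = 25 + 47×((19 − 25)×2 mod 31) = 25 + 47×19 = 918.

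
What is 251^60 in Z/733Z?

By square-and-multiply:
251^1 ≡ 251 (mod 733)
251^2 ≡ 251^2 = 63001 ≡ 696 (mod 733)
251^4 ≡ 696^2 = 484416 ≡ 636 (mod 733)
251^8 ≡ 636^2 = 404496 ≡ 613 (mod 733)
251^16 ≡ 613^2 = 375769 ≡ 473 (mod 733)
251^32 ≡ 473^2 = 223729 ≡ 164 (mod 733)
251^60 = 251^32 · 251^16 · 251^8 · 251^4 ≡ 164 · 473 · 613 · 636 (mod 733).
Accumulate the product:
164 · 473 = 77572 ≡ 607
607 · 613 = 372091 ≡ 460
460 · 636 = 292560 ≡ 93

93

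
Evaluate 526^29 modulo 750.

29 in binary is 11101, i.e. 29 = 16 + 8 + 4 + 1.
526^1 ≡ 526 (mod 750)
526^2 ≡ 526^2 = 276676 ≡ 676 (mod 750)
526^4 ≡ 676^2 = 456976 ≡ 226 (mod 750)
526^8 ≡ 226^2 = 51076 ≡ 76 (mod 750)
526^16 ≡ 76^2 = 5776 ≡ 526 (mod 750)
526^29 = 526^16 * 526^8 * 526^4 * 526^1 ≡ 526 * 76 * 226 * 526 (mod 750).
Accumulate the product:
526 * 76 = 39976 ≡ 226
226 * 226 = 51076 ≡ 76
76 * 526 = 39976 ≡ 226

226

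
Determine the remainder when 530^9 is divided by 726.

9 in binary is 1001, i.e. 9 = 8 + 1.
530^1 ≡ 530 (mod 726)
530^2 ≡ 530^2 = 280900 ≡ 664 (mod 726)
530^4 ≡ 664^2 = 440896 ≡ 214 (mod 726)
530^8 ≡ 214^2 = 45796 ≡ 58 (mod 726)
530^9 = 530^8 * 530^1 ≡ 58 * 530 (mod 726).
58 * 530 = 30740 ≡ 248 (mod 726).

248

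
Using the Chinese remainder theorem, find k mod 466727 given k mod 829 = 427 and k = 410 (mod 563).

272339

829⁻¹ mod 563: 829×345 ≡ 1 (mod 563), so 829⁻¹ ≡ 345.
k = 427 + 829×((410 − 427)×345 mod 563) = 427 + 829×328 = 272339.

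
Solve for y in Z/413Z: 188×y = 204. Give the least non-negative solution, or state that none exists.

gcd(188, 413) = 1, so a unique solution mod 413 exists.
188⁻¹ ≡ 279 (mod 413).
y ≡ 279×204 ≡ 335 (mod 413).

335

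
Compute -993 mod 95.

-993 = -11·95 + 52, so -993 ≡ 52 (mod 95).

52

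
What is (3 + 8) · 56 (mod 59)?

26

3 + 8 = 11
11 · 56 = 616 ≡ 26 (mod 59)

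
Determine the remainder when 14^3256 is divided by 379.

14^1 ≡ 14 (mod 379)
14^2 ≡ 14^2 = 196 (mod 379)
14^4 ≡ 196^2 = 38416 ≡ 137 (mod 379)
14^8 ≡ 137^2 = 18769 ≡ 198 (mod 379)
14^16 ≡ 198^2 = 39204 ≡ 167 (mod 379)
14^32 ≡ 167^2 = 27889 ≡ 222 (mod 379)
14^64 ≡ 222^2 = 49284 ≡ 14 (mod 379)
14^128 ≡ 14^2 = 196 (mod 379)
14^256 ≡ 196^2 = 38416 ≡ 137 (mod 379)
14^512 ≡ 137^2 = 18769 ≡ 198 (mod 379)
14^1024 ≡ 198^2 = 39204 ≡ 167 (mod 379)
14^2048 ≡ 167^2 = 27889 ≡ 222 (mod 379)
14^3256 = 14^2048 · 14^1024 · 14^128 · 14^32 · 14^16 · 14^8 ≡ 222 · 167 · 196 · 222 · 167 · 198 (mod 379).
Accumulate the product:
222 · 167 = 37074 ≡ 311
311 · 196 = 60956 ≡ 316
316 · 222 = 70152 ≡ 37
37 · 167 = 6179 ≡ 115
115 · 198 = 22770 ≡ 30

30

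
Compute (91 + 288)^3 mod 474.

91

91 + 288 = 379
(379)^3 ≡ 91 (mod 474)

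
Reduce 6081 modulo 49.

5

6081 = 124*49 + 5, so 6081 ≡ 5 (mod 49).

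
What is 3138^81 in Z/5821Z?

1662

81 in binary is 1010001, i.e. 81 = 64 + 16 + 1.
3138^1 ≡ 3138 (mod 5821)
3138^2 ≡ 3138^2 = 9847044 ≡ 3733 (mod 5821)
3138^4 ≡ 3733^2 = 13935289 ≡ 5636 (mod 5821)
3138^8 ≡ 5636^2 = 31764496 ≡ 5120 (mod 5821)
3138^16 ≡ 5120^2 = 26214400 ≡ 2437 (mod 5821)
3138^32 ≡ 2437^2 = 5938969 ≡ 1549 (mod 5821)
3138^64 ≡ 1549^2 = 2399401 ≡ 1149 (mod 5821)
3138^81 = 3138^64 · 3138^16 · 3138^1 ≡ 1149 · 2437 · 3138 (mod 5821).
Accumulate the product:
1149 · 2437 = 2800113 ≡ 212
212 · 3138 = 665256 ≡ 1662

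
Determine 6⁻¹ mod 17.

3

By the extended Euclidean algorithm:
17 = 2×6 + 5
6 = 1×5 + 1
5 = 5×1 + 0
gcd(6, 17) = 1, so the inverse exists.
Bézout: 1 = −1×17 + 3×6.
So 6⁻¹ ≡ 3 (mod 17).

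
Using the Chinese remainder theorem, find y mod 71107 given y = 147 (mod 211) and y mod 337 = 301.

39393

211⁻¹ mod 337: 211·115 ≡ 1 (mod 337), so 211⁻¹ ≡ 115.
y = 147 + 211·((301 − 147)·115 mod 337) = 147 + 211·186 = 39393.
Check: 39393 mod 211 = 147, 39393 mod 337 = 301. ✓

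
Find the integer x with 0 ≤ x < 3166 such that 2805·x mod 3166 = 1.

2403

3166 = 1×2805 + 361
2805 = 7×361 + 278
361 = 1×278 + 83
278 = 3×83 + 29
83 = 2×29 + 25
29 = 1×25 + 4
25 = 6×4 + 1
4 = 4×1 + 0
gcd(2805, 3166) = 1, so the inverse exists.
Bézout: 1 = 676×3166 − 763×2805.
So 2805⁻¹ ≡ −763 ≡ 2403 (mod 3166).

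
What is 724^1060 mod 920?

724^1 ≡ 724 (mod 920)
724^2 ≡ 724^2 = 524176 ≡ 696 (mod 920)
724^4 ≡ 696^2 = 484416 ≡ 496 (mod 920)
724^8 ≡ 496^2 = 246016 ≡ 376 (mod 920)
724^16 ≡ 376^2 = 141376 ≡ 616 (mod 920)
724^32 ≡ 616^2 = 379456 ≡ 416 (mod 920)
724^64 ≡ 416^2 = 173056 ≡ 96 (mod 920)
724^128 ≡ 96^2 = 9216 ≡ 16 (mod 920)
724^256 ≡ 16^2 = 256 (mod 920)
724^512 ≡ 256^2 = 65536 ≡ 216 (mod 920)
724^1024 ≡ 216^2 = 46656 ≡ 656 (mod 920)
724^1060 = 724^1024 * 724^32 * 724^4 ≡ 656 * 416 * 496 (mod 920).
Accumulate the product:
656 * 416 = 272896 ≡ 576
576 * 496 = 285696 ≡ 496

496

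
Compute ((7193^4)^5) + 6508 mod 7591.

(7193)^4 ≡ 4446 (mod 7591)
(4446)^5 ≡ 3325 (mod 7591)
3325 + 6508 = 9833 ≡ 2242 (mod 7591)

2242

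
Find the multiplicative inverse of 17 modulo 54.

54 = 3*17 + 3
17 = 5*3 + 2
3 = 1*2 + 1
2 = 2*1 + 0
gcd(17, 54) = 1, so the inverse exists.
Bézout: 1 = 6*54 − 19*17.
So 17⁻¹ ≡ −19 ≡ 35 (mod 54).

35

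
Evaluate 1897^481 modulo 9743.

1897^1 ≡ 1897 (mod 9743)
1897^2 ≡ 1897^2 = 3598609 ≡ 3442 (mod 9743)
1897^4 ≡ 3442^2 = 11847364 ≡ 9619 (mod 9743)
1897^8 ≡ 9619^2 = 92525161 ≡ 5633 (mod 9743)
1897^16 ≡ 5633^2 = 31730689 ≡ 7481 (mod 9743)
1897^32 ≡ 7481^2 = 55965361 ≡ 1569 (mod 9743)
1897^64 ≡ 1569^2 = 2461761 ≡ 6525 (mod 9743)
1897^128 ≡ 6525^2 = 42575625 ≡ 8458 (mod 9743)
1897^256 ≡ 8458^2 = 71537764 ≡ 4658 (mod 9743)
1897^481 = 1897^256 × 1897^128 × 1897^64 × 1897^32 × 1897^1 ≡ 4658 × 8458 × 6525 × 1569 × 1897 (mod 9743).
Accumulate the product:
4658 × 8458 = 39397364 ≡ 6415
6415 × 6525 = 41857875 ≡ 1947
1947 × 1569 = 3054843 ≡ 5284
5284 × 1897 = 10023748 ≡ 7944

7944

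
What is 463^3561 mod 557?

Compute successive squares:
3561 in binary is 110111101001, i.e. 3561 = 2048 + 1024 + 256 + 128 + 64 + 32 + 8 + 1.
463^1 ≡ 463 (mod 557)
463^2 ≡ 463^2 = 214369 ≡ 481 (mod 557)
463^4 ≡ 481^2 = 231361 ≡ 206 (mod 557)
463^8 ≡ 206^2 = 42436 ≡ 104 (mod 557)
463^16 ≡ 104^2 = 10816 ≡ 233 (mod 557)
463^32 ≡ 233^2 = 54289 ≡ 260 (mod 557)
463^64 ≡ 260^2 = 67600 ≡ 203 (mod 557)
463^128 ≡ 203^2 = 41209 ≡ 548 (mod 557)
463^256 ≡ 548^2 = 300304 ≡ 81 (mod 557)
463^512 ≡ 81^2 = 6561 ≡ 434 (mod 557)
463^1024 ≡ 434^2 = 188356 ≡ 90 (mod 557)
463^2048 ≡ 90^2 = 8100 ≡ 302 (mod 557)
463^3561 = 463^2048 · 463^1024 · 463^256 · 463^128 · 463^64 · 463^32 · 463^8 · 463^1 ≡ 302 · 90 · 81 · 548 · 203 · 260 · 104 · 463 (mod 557).
Accumulate the product:
302 · 90 = 27180 ≡ 444
444 · 81 = 35964 ≡ 316
316 · 548 = 173168 ≡ 498
498 · 203 = 101094 ≡ 277
277 · 260 = 72020 ≡ 167
167 · 104 = 17368 ≡ 101
101 · 463 = 46763 ≡ 532

532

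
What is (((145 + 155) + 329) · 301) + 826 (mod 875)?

280

145 + 155 = 300
300 + 329 = 629
629 · 301 = 189329 ≡ 329 (mod 875)
329 + 826 = 1155 ≡ 280 (mod 875)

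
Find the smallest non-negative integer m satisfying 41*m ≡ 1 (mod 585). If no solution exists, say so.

371

gcd(41, 585) = 1, so a unique solution mod 585 exists.
41⁻¹ ≡ 371 (mod 585).
m ≡ 371*1 ≡ 371 (mod 585).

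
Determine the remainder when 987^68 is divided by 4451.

68 in binary is 1000100, i.e. 68 = 64 + 4.
987^1 ≡ 987 (mod 4451)
987^2 ≡ 987^2 = 974169 ≡ 3851 (mod 4451)
987^4 ≡ 3851^2 = 14830201 ≡ 3920 (mod 4451)
987^8 ≡ 3920^2 = 15366400 ≡ 1548 (mod 4451)
987^16 ≡ 1548^2 = 2396304 ≡ 1666 (mod 4451)
987^32 ≡ 1666^2 = 2775556 ≡ 2583 (mod 4451)
987^64 ≡ 2583^2 = 6671889 ≡ 4291 (mod 4451)
987^68 = 987^64 × 987^4 ≡ 4291 × 3920 (mod 4451).
4291 × 3920 = 16820720 ≡ 391 (mod 4451).

391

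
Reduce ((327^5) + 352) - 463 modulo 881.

(327)^5 ≡ 757 (mod 881)
757 + 352 = 1109 ≡ 228 (mod 881)
228 - 463 = -235 ≡ 646 (mod 881)

646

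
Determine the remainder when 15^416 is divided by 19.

16

By square-and-multiply:
15^1 ≡ 15 (mod 19)
15^2 ≡ 15^2 = 225 ≡ 16 (mod 19)
15^4 ≡ 16^2 = 256 ≡ 9 (mod 19)
15^8 ≡ 9^2 = 81 ≡ 5 (mod 19)
15^16 ≡ 5^2 = 25 ≡ 6 (mod 19)
15^32 ≡ 6^2 = 36 ≡ 17 (mod 19)
15^64 ≡ 17^2 = 289 ≡ 4 (mod 19)
15^128 ≡ 4^2 = 16 (mod 19)
15^256 ≡ 16^2 = 256 ≡ 9 (mod 19)
15^416 = 15^256 × 15^128 × 15^32 ≡ 9 × 16 × 17 (mod 19).
Accumulate the product:
9 × 16 = 144 ≡ 11
11 × 17 = 187 ≡ 16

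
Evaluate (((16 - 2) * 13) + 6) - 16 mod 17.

2

16 - 2 = 14
14 * 13 = 182 ≡ 12 (mod 17)
12 + 6 = 18 ≡ 1 (mod 17)
1 - 16 = -15 ≡ 2 (mod 17)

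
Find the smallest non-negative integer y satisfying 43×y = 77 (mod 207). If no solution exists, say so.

gcd(43, 207) = 1, so a unique solution mod 207 exists.
43⁻¹ ≡ 130 (mod 207).
y ≡ 130×77 ≡ 74 (mod 207).

74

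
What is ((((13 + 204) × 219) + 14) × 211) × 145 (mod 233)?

127

13 + 204 = 217
217 × 219 = 47523 ≡ 224 (mod 233)
224 + 14 = 238 ≡ 5 (mod 233)
5 × 211 = 1055 ≡ 123 (mod 233)
123 × 145 = 17835 ≡ 127 (mod 233)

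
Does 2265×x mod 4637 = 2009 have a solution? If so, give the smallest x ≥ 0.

gcd(2265, 4637) = 1, so a unique solution mod 4637 exists.
2265⁻¹ ≡ 260 (mod 4637).
x ≡ 260×2009 ≡ 2996 (mod 4637).

2996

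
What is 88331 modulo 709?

88331 = 124×709 + 415, so 88331 ≡ 415 (mod 709).

415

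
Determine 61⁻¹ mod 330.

Apply the Euclidean algorithm and back-substitute:
330 = 5·61 + 25
61 = 2·25 + 11
25 = 2·11 + 3
11 = 3·3 + 2
3 = 1·2 + 1
2 = 2·1 + 0
gcd(61, 330) = 1, so the inverse exists.
Back-substitute for 1:
1 = 1·3 − 1·2
  = −1·11 + 4·3
  = 4·25 − 9·11
  = −9·61 + 22·25
  = 22·330 − 119·61
So 61⁻¹ ≡ −119 ≡ 211 (mod 330).

211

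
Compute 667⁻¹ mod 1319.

176

1319 = 1·667 + 652
667 = 1·652 + 15
652 = 43·15 + 7
15 = 2·7 + 1
7 = 7·1 + 0
gcd(667, 1319) = 1, so the inverse exists.
Back-substitute for 1:
1 = 1·15 − 2·7
  = −2·652 + 87·15
  = 87·667 − 89·652
  = −89·1319 + 176·667
So 667⁻¹ ≡ 176 (mod 1319).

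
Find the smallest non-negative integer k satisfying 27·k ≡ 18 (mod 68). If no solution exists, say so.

gcd(27, 68) = 1, so a unique solution mod 68 exists.
27⁻¹ ≡ 63 (mod 68).
k ≡ 63·18 ≡ 46 (mod 68).

46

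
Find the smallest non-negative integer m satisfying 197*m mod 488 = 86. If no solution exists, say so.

gcd(197, 488) = 1, so a unique solution mod 488 exists.
197⁻¹ ≡ 109 (mod 488).
m ≡ 109*86 ≡ 102 (mod 488).

102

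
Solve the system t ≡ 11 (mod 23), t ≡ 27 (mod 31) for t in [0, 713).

678

23⁻¹ mod 31: 23*27 ≡ 1 (mod 31), so 23⁻¹ ≡ 27.
t = 11 + 23*((27 − 11)*27 mod 31) = 11 + 23*29 = 678.
Check: 678 mod 23 = 11, 678 mod 31 = 27. ✓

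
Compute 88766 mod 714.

88766 = 124×714 + 230, so 88766 ≡ 230 (mod 714).

230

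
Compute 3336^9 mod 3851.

812

Compute successive squares:
3336^1 ≡ 3336 (mod 3851)
3336^2 ≡ 3336^2 = 11128896 ≡ 3357 (mod 3851)
3336^4 ≡ 3357^2 = 11269449 ≡ 1423 (mod 3851)
3336^8 ≡ 1423^2 = 2024929 ≡ 3154 (mod 3851)
3336^9 = 3336^8 × 3336^1 ≡ 3154 × 3336 (mod 3851).
3154 × 3336 = 10521744 ≡ 812 (mod 3851).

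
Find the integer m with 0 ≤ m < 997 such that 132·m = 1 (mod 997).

By the extended Euclidean algorithm:
997 = 7×132 + 73
132 = 1×73 + 59
73 = 1×59 + 14
59 = 4×14 + 3
14 = 4×3 + 2
3 = 1×2 + 1
2 = 2×1 + 0
gcd(132, 997) = 1, so the inverse exists.
Back-substitute for 1:
1 = 1×3 − 1×2
  = −1×14 + 5×3
  = 5×59 − 21×14
  = −21×73 + 26×59
  = 26×132 − 47×73
  = −47×997 + 355×132
So 132⁻¹ ≡ 355 (mod 997).

355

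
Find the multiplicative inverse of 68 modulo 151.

20

Apply the Euclidean algorithm and back-substitute:
151 = 2·68 + 15
68 = 4·15 + 8
15 = 1·8 + 7
8 = 1·7 + 1
7 = 7·1 + 0
gcd(68, 151) = 1, so the inverse exists.
Bézout: 1 = −9·151 + 20·68.
So 68⁻¹ ≡ 20 (mod 151).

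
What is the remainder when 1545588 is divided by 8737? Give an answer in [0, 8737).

1545588 = 176*8737 + 7876, so 1545588 ≡ 7876 (mod 8737).

7876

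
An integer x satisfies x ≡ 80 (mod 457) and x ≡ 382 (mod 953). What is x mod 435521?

457⁻¹ mod 953: 457·171 ≡ 1 (mod 953), so 457⁻¹ ≡ 171.
x = 80 + 457·((382 − 80)·171 mod 953) = 80 + 457·180 = 82340.
Check: 82340 mod 457 = 80, 82340 mod 953 = 382. ✓

82340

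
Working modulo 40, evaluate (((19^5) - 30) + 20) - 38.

(19)^5 ≡ 19 (mod 40)
19 - 30 = -11 ≡ 29 (mod 40)
29 + 20 = 49 ≡ 9 (mod 40)
9 - 38 = -29 ≡ 11 (mod 40)

11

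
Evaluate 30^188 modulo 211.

37

By square-and-multiply:
188 in binary is 10111100, i.e. 188 = 128 + 32 + 16 + 8 + 4.
30^1 ≡ 30 (mod 211)
30^2 ≡ 30^2 = 900 ≡ 56 (mod 211)
30^4 ≡ 56^2 = 3136 ≡ 182 (mod 211)
30^8 ≡ 182^2 = 33124 ≡ 208 (mod 211)
30^16 ≡ 208^2 = 43264 ≡ 9 (mod 211)
30^32 ≡ 9^2 = 81 (mod 211)
30^64 ≡ 81^2 = 6561 ≡ 20 (mod 211)
30^128 ≡ 20^2 = 400 ≡ 189 (mod 211)
30^188 = 30^128 · 30^32 · 30^16 · 30^8 · 30^4 ≡ 189 · 81 · 9 · 208 · 182 (mod 211).
Accumulate the product:
189 · 81 = 15309 ≡ 117
117 · 9 = 1053 ≡ 209
209 · 208 = 43472 ≡ 6
6 · 182 = 1092 ≡ 37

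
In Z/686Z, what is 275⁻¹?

686 = 2·275 + 136
275 = 2·136 + 3
136 = 45·3 + 1
3 = 3·1 + 0
gcd(275, 686) = 1, so the inverse exists.
Bézout: 1 = 91·686 − 227·275.
So 275⁻¹ ≡ −227 ≡ 459 (mod 686).

459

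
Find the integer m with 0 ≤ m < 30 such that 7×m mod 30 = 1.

13

Run the extended Euclidean algorithm:
30 = 4·7 + 2
7 = 3·2 + 1
2 = 2·1 + 0
gcd(7, 30) = 1, so the inverse exists.
Back-substitute for 1:
1 = 1·7 − 3·2
  = −3·30 + 13·7
So 7⁻¹ ≡ 13 (mod 30).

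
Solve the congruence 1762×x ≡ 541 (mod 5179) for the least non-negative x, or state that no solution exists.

838

gcd(1762, 5179) = 1, so a unique solution mod 5179 exists.
1762⁻¹ ≡ 4453 (mod 5179).
x ≡ 4453×541 ≡ 838 (mod 5179).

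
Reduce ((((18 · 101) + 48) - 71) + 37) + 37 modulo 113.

61

18 · 101 = 1818 ≡ 10 (mod 113)
10 + 48 = 58
58 - 71 = -13 ≡ 100 (mod 113)
100 + 37 = 137 ≡ 24 (mod 113)
24 + 37 = 61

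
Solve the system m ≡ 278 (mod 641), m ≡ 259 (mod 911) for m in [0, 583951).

641⁻¹ mod 911: 641*442 ≡ 1 (mod 911), so 641⁻¹ ≡ 442.
m = 278 + 641*((259 − 278)*442 mod 911) = 278 + 641*712 = 456670.

456670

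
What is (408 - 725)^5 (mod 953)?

408 - 725 = -317 ≡ 636 (mod 953)
(636)^5 ≡ 408 (mod 953)

408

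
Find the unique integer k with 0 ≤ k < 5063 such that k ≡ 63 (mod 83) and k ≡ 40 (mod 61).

83⁻¹ mod 61: 83×25 ≡ 1 (mod 61), so 83⁻¹ ≡ 25.
k = 63 + 83×((40 − 63)×25 mod 61) = 63 + 83×35 = 2968.

2968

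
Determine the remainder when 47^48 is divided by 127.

32

Using repeated squaring:
48 in binary is 110000, i.e. 48 = 32 + 16.
47^1 ≡ 47 (mod 127)
47^2 ≡ 47^2 = 2209 ≡ 50 (mod 127)
47^4 ≡ 50^2 = 2500 ≡ 87 (mod 127)
47^8 ≡ 87^2 = 7569 ≡ 76 (mod 127)
47^16 ≡ 76^2 = 5776 ≡ 61 (mod 127)
47^32 ≡ 61^2 = 3721 ≡ 38 (mod 127)
47^48 = 47^32 · 47^16 ≡ 38 · 61 (mod 127).
38 · 61 = 2318 ≡ 32 (mod 127).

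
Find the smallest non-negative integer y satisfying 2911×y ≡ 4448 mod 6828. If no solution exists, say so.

gcd(2911, 6828) = 1, so a unique solution mod 6828 exists.
2911⁻¹ ≡ 319 (mod 6828).
y ≡ 319×4448 ≡ 5516 (mod 6828).

5516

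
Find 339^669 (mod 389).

190

Compute successive squares:
339^1 ≡ 339 (mod 389)
339^2 ≡ 339^2 = 114921 ≡ 166 (mod 389)
339^4 ≡ 166^2 = 27556 ≡ 326 (mod 389)
339^8 ≡ 326^2 = 106276 ≡ 79 (mod 389)
339^16 ≡ 79^2 = 6241 ≡ 17 (mod 389)
339^32 ≡ 17^2 = 289 (mod 389)
339^64 ≡ 289^2 = 83521 ≡ 275 (mod 389)
339^128 ≡ 275^2 = 75625 ≡ 159 (mod 389)
339^256 ≡ 159^2 = 25281 ≡ 385 (mod 389)
339^512 ≡ 385^2 = 148225 ≡ 16 (mod 389)
339^669 = 339^512 × 339^128 × 339^16 × 339^8 × 339^4 × 339^1 ≡ 16 × 159 × 17 × 79 × 326 × 339 (mod 389).
Accumulate the product:
16 × 159 = 2544 ≡ 210
210 × 17 = 3570 ≡ 69
69 × 79 = 5451 ≡ 5
5 × 326 = 1630 ≡ 74
74 × 339 = 25086 ≡ 190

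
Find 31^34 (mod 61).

19

Compute successive squares:
34 in binary is 100010, i.e. 34 = 32 + 2.
31^1 ≡ 31 (mod 61)
31^2 ≡ 31^2 = 961 ≡ 46 (mod 61)
31^4 ≡ 46^2 = 2116 ≡ 42 (mod 61)
31^8 ≡ 42^2 = 1764 ≡ 56 (mod 61)
31^16 ≡ 56^2 = 3136 ≡ 25 (mod 61)
31^32 ≡ 25^2 = 625 ≡ 15 (mod 61)
31^34 = 31^32 × 31^2 ≡ 15 × 46 (mod 61).
15 × 46 = 690 ≡ 19 (mod 61).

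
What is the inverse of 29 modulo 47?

13

Apply the Euclidean algorithm and back-substitute:
47 = 1×29 + 18
29 = 1×18 + 11
18 = 1×11 + 7
11 = 1×7 + 4
7 = 1×4 + 3
4 = 1×3 + 1
3 = 3×1 + 0
gcd(29, 47) = 1, so the inverse exists.
Bézout: 1 = −8×47 + 13×29.
So 29⁻¹ ≡ 13 (mod 47).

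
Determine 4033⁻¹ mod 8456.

4705

Apply the Euclidean algorithm and back-substitute:
8456 = 2·4033 + 390
4033 = 10·390 + 133
390 = 2·133 + 124
133 = 1·124 + 9
124 = 13·9 + 7
9 = 1·7 + 2
7 = 3·2 + 1
2 = 2·1 + 0
gcd(4033, 8456) = 1, so the inverse exists.
Bézout: 1 = 1789·8456 − 3751·4033.
So 4033⁻¹ ≡ −3751 ≡ 4705 (mod 8456).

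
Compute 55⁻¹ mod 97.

97 = 1×55 + 42
55 = 1×42 + 13
42 = 3×13 + 3
13 = 4×3 + 1
3 = 3×1 + 0
gcd(55, 97) = 1, so the inverse exists.
Bézout: 1 = −17×97 + 30×55.
So 55⁻¹ ≡ 30 (mod 97).

30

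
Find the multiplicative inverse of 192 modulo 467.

Run the extended Euclidean algorithm:
467 = 2·192 + 83
192 = 2·83 + 26
83 = 3·26 + 5
26 = 5·5 + 1
5 = 5·1 + 0
gcd(192, 467) = 1, so the inverse exists.
Bézout: 1 = −37·467 + 90·192.
So 192⁻¹ ≡ 90 (mod 467).

90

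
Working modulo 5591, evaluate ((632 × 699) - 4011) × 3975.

632 × 699 = 441768 ≡ 79 (mod 5591)
79 - 4011 = -3932 ≡ 1659 (mod 5591)
1659 × 3975 = 6594525 ≡ 2736 (mod 5591)

2736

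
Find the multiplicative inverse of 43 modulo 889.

827

Run the extended Euclidean algorithm:
889 = 20*43 + 29
43 = 1*29 + 14
29 = 2*14 + 1
14 = 14*1 + 0
gcd(43, 889) = 1, so the inverse exists.
Bézout: 1 = 3*889 − 62*43.
So 43⁻¹ ≡ −62 ≡ 827 (mod 889).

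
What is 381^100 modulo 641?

250

Compute successive squares:
100 in binary is 1100100, i.e. 100 = 64 + 32 + 4.
381^1 ≡ 381 (mod 641)
381^2 ≡ 381^2 = 145161 ≡ 295 (mod 641)
381^4 ≡ 295^2 = 87025 ≡ 490 (mod 641)
381^8 ≡ 490^2 = 240100 ≡ 366 (mod 641)
381^16 ≡ 366^2 = 133956 ≡ 628 (mod 641)
381^32 ≡ 628^2 = 394384 ≡ 169 (mod 641)
381^64 ≡ 169^2 = 28561 ≡ 357 (mod 641)
381^100 = 381^64 · 381^32 · 381^4 ≡ 357 · 169 · 490 (mod 641).
Accumulate the product:
357 · 169 = 60333 ≡ 79
79 · 490 = 38710 ≡ 250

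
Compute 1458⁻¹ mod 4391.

4391 = 3×1458 + 17
1458 = 85×17 + 13
17 = 1×13 + 4
13 = 3×4 + 1
4 = 4×1 + 0
gcd(1458, 4391) = 1, so the inverse exists.
Back-substitute for 1:
1 = 1×13 − 3×4
  = −3×17 + 4×13
  = 4×1458 − 343×17
  = −343×4391 + 1033×1458
So 1458⁻¹ ≡ 1033 (mod 4391).

1033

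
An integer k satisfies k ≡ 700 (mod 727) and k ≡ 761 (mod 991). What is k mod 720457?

707344

727⁻¹ mod 991: 727·747 ≡ 1 (mod 991), so 727⁻¹ ≡ 747.
k = 700 + 727·((761 − 700)·747 mod 991) = 700 + 727·972 = 707344.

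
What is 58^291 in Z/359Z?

Using repeated squaring:
291 in binary is 100100011, i.e. 291 = 256 + 32 + 2 + 1.
58^1 ≡ 58 (mod 359)
58^2 ≡ 58^2 = 3364 ≡ 133 (mod 359)
58^4 ≡ 133^2 = 17689 ≡ 98 (mod 359)
58^8 ≡ 98^2 = 9604 ≡ 270 (mod 359)
58^16 ≡ 270^2 = 72900 ≡ 23 (mod 359)
58^32 ≡ 23^2 = 529 ≡ 170 (mod 359)
58^64 ≡ 170^2 = 28900 ≡ 180 (mod 359)
58^128 ≡ 180^2 = 32400 ≡ 90 (mod 359)
58^256 ≡ 90^2 = 8100 ≡ 202 (mod 359)
58^291 = 58^256 × 58^32 × 58^2 × 58^1 ≡ 202 × 170 × 133 × 58 (mod 359).
Accumulate the product:
202 × 170 = 34340 ≡ 235
235 × 133 = 31255 ≡ 22
22 × 58 = 1276 ≡ 199

199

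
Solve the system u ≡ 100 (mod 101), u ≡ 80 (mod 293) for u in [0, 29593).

29087

101⁻¹ mod 293: 101·264 ≡ 1 (mod 293), so 101⁻¹ ≡ 264.
u = 100 + 101·((80 − 100)·264 mod 293) = 100 + 101·287 = 29087.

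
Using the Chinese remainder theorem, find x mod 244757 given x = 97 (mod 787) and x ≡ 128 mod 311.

28429

787⁻¹ mod 311: 787·262 ≡ 1 (mod 311), so 787⁻¹ ≡ 262.
x = 97 + 787·((128 − 97)·262 mod 311) = 97 + 787·36 = 28429.
Check: 28429 mod 787 = 97, 28429 mod 311 = 128. ✓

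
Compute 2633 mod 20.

2633 = 131·20 + 13, so 2633 ≡ 13 (mod 20).

13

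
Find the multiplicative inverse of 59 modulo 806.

41

Apply the Euclidean algorithm and back-substitute:
806 = 13×59 + 39
59 = 1×39 + 20
39 = 1×20 + 19
20 = 1×19 + 1
19 = 19×1 + 0
gcd(59, 806) = 1, so the inverse exists.
Back-substitute for 1:
1 = 1×20 − 1×19
  = −1×39 + 2×20
  = 2×59 − 3×39
  = −3×806 + 41×59
So 59⁻¹ ≡ 41 (mod 806).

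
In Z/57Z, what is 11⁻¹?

By the extended Euclidean algorithm:
57 = 5×11 + 2
11 = 5×2 + 1
2 = 2×1 + 0
gcd(11, 57) = 1, so the inverse exists.
Bézout: 1 = −5×57 + 26×11.
So 11⁻¹ ≡ 26 (mod 57).

26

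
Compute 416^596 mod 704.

Compute successive squares:
416^1 ≡ 416 (mod 704)
416^2 ≡ 416^2 = 173056 ≡ 576 (mod 704)
416^4 ≡ 576^2 = 331776 ≡ 192 (mod 704)
416^8 ≡ 192^2 = 36864 ≡ 256 (mod 704)
416^16 ≡ 256^2 = 65536 ≡ 64 (mod 704)
416^32 ≡ 64^2 = 4096 ≡ 576 (mod 704)
416^64 ≡ 576^2 = 331776 ≡ 192 (mod 704)
416^128 ≡ 192^2 = 36864 ≡ 256 (mod 704)
416^256 ≡ 256^2 = 65536 ≡ 64 (mod 704)
416^512 ≡ 64^2 = 4096 ≡ 576 (mod 704)
416^596 = 416^512 · 416^64 · 416^16 · 416^4 ≡ 576 · 192 · 64 · 192 (mod 704).
Accumulate the product:
576 · 192 = 110592 ≡ 64
64 · 64 = 4096 ≡ 576
576 · 192 = 110592 ≡ 64

64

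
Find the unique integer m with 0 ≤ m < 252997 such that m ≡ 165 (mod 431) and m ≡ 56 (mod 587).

196701

431⁻¹ mod 587: 431×222 ≡ 1 (mod 587), so 431⁻¹ ≡ 222.
m = 165 + 431×((56 − 165)×222 mod 587) = 165 + 431×456 = 196701.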